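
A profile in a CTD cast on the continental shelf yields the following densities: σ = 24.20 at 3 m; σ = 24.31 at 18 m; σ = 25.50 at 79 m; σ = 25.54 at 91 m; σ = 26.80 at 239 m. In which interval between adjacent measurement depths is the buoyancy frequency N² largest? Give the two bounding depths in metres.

18–79 m

Compute the density gradient over each adjacent pair:
  3–18 m: Δρ/Δz = 0.11/15 = 7.3 × 10⁻³ kg m⁻⁴
  18–79 m: Δρ/Δz = 1.19/61 = 0.020 kg m⁻⁴
  79–91 m: Δρ/Δz = 0.04/12 = 3.3 × 10⁻³ kg m⁻⁴
  91–239 m: Δρ/Δz = 1.26/148 = 8.5 × 10⁻³ kg m⁻⁴
The largest gradient is in the 18–79 m interval — the pycnocline.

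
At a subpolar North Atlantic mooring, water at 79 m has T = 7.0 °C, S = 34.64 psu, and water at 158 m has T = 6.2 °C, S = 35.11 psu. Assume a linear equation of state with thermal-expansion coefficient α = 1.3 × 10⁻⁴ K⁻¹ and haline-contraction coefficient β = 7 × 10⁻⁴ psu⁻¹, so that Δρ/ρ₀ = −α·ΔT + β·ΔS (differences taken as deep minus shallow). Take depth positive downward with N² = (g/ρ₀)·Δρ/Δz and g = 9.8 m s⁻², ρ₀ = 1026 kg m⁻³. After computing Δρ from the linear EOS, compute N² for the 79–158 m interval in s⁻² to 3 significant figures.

ΔT = -0.8 K, ΔS = +0.47 psu (deep − shallow).
Δρ/ρ₀ = −αΔT + βΔS = 1.04 × 10⁻⁴ + 3.29 × 10⁻⁴ = 4.33 × 10⁻⁴, so Δρ ≈ 0.4443 kg m⁻³.
N² = (g/ρ₀)·Δρ/Δz = g·(Δρ/ρ₀)/Δz = 9.8 × 4.33 × 10⁻⁴ / 79 = 5.3714 × 10⁻⁵ s⁻² ≈ 5.37 × 10⁻⁵ s⁻².

5.37 × 10⁻⁵ s⁻²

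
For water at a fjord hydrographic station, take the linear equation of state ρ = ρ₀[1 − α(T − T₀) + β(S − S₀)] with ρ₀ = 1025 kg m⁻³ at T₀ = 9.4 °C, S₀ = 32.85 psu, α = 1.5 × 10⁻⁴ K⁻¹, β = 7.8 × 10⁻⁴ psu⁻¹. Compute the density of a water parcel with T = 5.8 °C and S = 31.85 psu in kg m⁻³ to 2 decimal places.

1024.75 kg m⁻³

T − T₀ = -3.6 K, S − S₀ = -1.00 psu.
Bracket = 1 − α·(-3.6) + β·(-1.00) = 1 + (-2.40 × 10⁻⁴) = 0.9997600.
ρ = 1025 × 0.9997600 = 1024.75 kg m⁻³.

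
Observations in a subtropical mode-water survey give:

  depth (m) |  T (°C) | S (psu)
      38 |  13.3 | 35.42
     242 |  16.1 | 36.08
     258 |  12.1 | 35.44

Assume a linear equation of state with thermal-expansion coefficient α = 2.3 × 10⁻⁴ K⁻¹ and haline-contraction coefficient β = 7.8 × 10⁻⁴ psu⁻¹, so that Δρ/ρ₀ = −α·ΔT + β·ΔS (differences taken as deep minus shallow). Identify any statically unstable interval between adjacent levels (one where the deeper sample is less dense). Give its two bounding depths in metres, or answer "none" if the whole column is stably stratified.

Evaluate Δρ/ρ₀ = −αΔT + βΔS across each adjacent pair:
  38–242 m: −αΔT+βΔS = −(2.3 × 10⁻⁴)(+2.8)+(7.8 × 10⁻⁴)(+0.66) = -1.3 × 10⁻⁴ → UNSTABLE
  242–258 m: −αΔT+βΔS = −(2.3 × 10⁻⁴)(-4.0)+(7.8 × 10⁻⁴)(-0.64) = 4.2 × 10⁻⁴ → stable
The 38–242 m interval has Δρ < 0: lighter water underlies denser water.

38–242 m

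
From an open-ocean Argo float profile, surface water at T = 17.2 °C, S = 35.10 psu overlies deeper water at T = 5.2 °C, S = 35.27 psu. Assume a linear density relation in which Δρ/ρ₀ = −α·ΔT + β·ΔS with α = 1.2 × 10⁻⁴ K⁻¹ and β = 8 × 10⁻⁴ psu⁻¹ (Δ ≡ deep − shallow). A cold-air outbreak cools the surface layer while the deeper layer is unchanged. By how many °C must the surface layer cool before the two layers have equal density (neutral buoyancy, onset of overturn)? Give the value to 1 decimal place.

Neutral buoyancy requires Δρ = 0, i.e. −α(T_deep − T_surf′) + β(S_deep − S_surf) = 0.
T_surf′ = T_deep − (β/α)·ΔS = 5.2 − (8 × 10⁻⁴/1.2 × 10⁻⁴)·(+0.17) = 4.067 °C.
Cooling required: 17.2 − (4.067) = 13.133 °C.

13.1 °C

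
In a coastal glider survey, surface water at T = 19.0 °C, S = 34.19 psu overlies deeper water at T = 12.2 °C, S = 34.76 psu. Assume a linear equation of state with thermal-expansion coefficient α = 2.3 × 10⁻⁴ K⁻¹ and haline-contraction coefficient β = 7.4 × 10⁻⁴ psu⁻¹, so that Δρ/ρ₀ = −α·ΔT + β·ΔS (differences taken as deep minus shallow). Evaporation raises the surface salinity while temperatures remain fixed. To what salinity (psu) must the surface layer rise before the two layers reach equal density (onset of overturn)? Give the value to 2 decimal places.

Neutral buoyancy requires −α(T_deep − T_surf) + β(S_deep − S_surf′) = 0.
S_surf′ = S_deep − (α/β)·ΔT = 34.76 − (2.3 × 10⁻⁴/7.4 × 10⁻⁴)·(-6.8) = 36.8735 psu.
Increase required: 36.8735 − 34.19 = 2.6835 psu.

36.87 psu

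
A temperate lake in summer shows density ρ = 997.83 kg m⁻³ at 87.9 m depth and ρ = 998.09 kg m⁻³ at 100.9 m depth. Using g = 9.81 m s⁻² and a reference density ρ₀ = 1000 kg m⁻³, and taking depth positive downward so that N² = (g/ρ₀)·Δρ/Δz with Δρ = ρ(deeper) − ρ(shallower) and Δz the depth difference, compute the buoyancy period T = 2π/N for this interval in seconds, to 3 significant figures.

449 s

Δρ = 998.09 − 997.83 = 0.26 kg m⁻³ over Δz = 100.9 − 87.9 = 13 m.
N² = (9.81/1000) × (0.26/13) = 1.9620 × 10⁻⁴ s⁻².
N = √(1.9620 × 10⁻⁴) = 0.014007 rad s⁻¹, so T = 2π/N = 448.57 s ≈ 449 s.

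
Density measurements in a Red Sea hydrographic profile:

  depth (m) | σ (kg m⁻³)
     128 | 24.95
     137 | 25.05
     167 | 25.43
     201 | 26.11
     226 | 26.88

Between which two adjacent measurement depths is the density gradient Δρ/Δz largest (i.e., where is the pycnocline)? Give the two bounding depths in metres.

Compute the density gradient over each adjacent pair:
  128–137 m: Δρ/Δz = 0.10/9 = 0.011 kg m⁻⁴
  137–167 m: Δρ/Δz = 0.38/30 = 0.013 kg m⁻⁴
  167–201 m: Δρ/Δz = 0.68/34 = 0.020 kg m⁻⁴
  201–226 m: Δρ/Δz = 0.77/25 = 0.031 kg m⁻⁴
The largest gradient is in the 201–226 m interval — the pycnocline.

201–226 m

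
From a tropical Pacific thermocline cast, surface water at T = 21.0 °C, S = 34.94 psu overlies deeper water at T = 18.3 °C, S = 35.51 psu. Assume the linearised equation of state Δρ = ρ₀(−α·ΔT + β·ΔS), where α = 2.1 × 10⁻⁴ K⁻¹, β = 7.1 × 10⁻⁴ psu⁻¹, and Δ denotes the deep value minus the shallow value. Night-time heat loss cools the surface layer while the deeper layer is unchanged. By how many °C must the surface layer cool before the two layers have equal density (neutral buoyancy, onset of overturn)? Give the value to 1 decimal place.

4.6 °C

Neutral buoyancy requires Δρ = 0, i.e. −α(T_deep − T_surf′) + β(S_deep − S_surf) = 0.
T_surf′ = T_deep − (β/α)·ΔS = 18.3 − (7.1 × 10⁻⁴/2.1 × 10⁻⁴)·(+0.57) = 16.373 °C.
Cooling required: 21.0 − (16.373) = 4.627 °C.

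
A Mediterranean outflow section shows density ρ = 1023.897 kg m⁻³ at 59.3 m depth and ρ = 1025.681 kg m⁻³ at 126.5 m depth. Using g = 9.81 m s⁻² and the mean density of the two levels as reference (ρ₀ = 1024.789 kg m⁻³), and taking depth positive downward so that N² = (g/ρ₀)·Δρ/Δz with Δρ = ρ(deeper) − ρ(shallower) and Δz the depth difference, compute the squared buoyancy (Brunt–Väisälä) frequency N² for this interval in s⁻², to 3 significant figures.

2.54 × 10⁻⁴ s⁻²

Δρ = 1025.681 − 1023.897 = 1.784 kg m⁻³ over Δz = 126.5 − 59.3 = 67.2 m.
N² = (9.81/1024.789) × (1.784/67.2) = 2.5413 × 10⁻⁴ s⁻² ≈ 2.54 × 10⁻⁴ s⁻².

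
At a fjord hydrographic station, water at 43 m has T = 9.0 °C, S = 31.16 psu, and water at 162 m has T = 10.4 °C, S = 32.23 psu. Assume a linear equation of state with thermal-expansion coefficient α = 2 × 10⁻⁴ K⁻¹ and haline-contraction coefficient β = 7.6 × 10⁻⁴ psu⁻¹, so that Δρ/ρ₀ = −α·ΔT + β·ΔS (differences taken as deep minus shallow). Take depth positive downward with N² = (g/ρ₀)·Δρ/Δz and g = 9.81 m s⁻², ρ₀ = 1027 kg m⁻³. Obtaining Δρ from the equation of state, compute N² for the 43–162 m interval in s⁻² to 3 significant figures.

ΔT = +1.4 K, ΔS = +1.07 psu (deep − shallow).
Δρ/ρ₀ = −αΔT + βΔS = -2.80 × 10⁻⁴ + 8.132 × 10⁻⁴ = 5.332 × 10⁻⁴, so Δρ ≈ 0.5476 kg m⁻³.
N² = (g/ρ₀)·Δρ/Δz = g·(Δρ/ρ₀)/Δz = 9.81 × 5.332 × 10⁻⁴ / 119 = 4.3955 × 10⁻⁵ s⁻² ≈ 4.40 × 10⁻⁵ s⁻².

4.40 × 10⁻⁵ s⁻²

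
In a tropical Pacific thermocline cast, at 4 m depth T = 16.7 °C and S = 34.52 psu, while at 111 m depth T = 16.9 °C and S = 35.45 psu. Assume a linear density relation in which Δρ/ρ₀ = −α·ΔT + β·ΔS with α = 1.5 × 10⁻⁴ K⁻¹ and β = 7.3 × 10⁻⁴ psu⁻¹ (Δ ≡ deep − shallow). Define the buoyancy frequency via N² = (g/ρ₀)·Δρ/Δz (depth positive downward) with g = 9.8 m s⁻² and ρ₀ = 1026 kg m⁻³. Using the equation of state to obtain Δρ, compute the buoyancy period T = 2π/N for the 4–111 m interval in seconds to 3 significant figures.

ΔT = +0.2 K, ΔS = +0.93 psu (deep − shallow).
Δρ/ρ₀ = −αΔT + βΔS = -3.00 × 10⁻⁵ + 6.789 × 10⁻⁴ = 6.489 × 10⁻⁴, so Δρ ≈ 0.6658 kg m⁻³.
N² = (g/ρ₀)·Δρ/Δz = g·(Δρ/ρ₀)/Δz = 9.8 × 6.489 × 10⁻⁴ / 107 = 5.9432 × 10⁻⁵ s⁻².
N = √(5.9432 × 10⁻⁵) = 7.7092 × 10⁻³ rad s⁻¹ → T = 2π/N = 815.02 s ≈ 815 s.

815 s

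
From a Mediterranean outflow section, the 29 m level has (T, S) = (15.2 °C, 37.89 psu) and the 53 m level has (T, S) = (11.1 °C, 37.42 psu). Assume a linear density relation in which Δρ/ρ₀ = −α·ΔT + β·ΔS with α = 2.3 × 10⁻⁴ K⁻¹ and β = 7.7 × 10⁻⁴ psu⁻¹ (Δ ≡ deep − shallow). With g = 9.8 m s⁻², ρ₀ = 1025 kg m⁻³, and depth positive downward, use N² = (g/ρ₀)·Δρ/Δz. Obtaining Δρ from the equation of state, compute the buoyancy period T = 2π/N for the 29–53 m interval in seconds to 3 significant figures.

408 s

ΔT = -4.1 K, ΔS = -0.47 psu (deep − shallow).
Δρ/ρ₀ = −αΔT + βΔS = 9.43 × 10⁻⁴ − 3.619 × 10⁻⁴ = 5.811 × 10⁻⁴, so Δρ ≈ 0.5956 kg m⁻³.
N² = (g/ρ₀)·Δρ/Δz = g·(Δρ/ρ₀)/Δz = 9.8 × 5.811 × 10⁻⁴ / 24 = 2.3728 × 10⁻⁴ s⁻².
N = √(2.3728 × 10⁻⁴) = 0.015404 rad s⁻¹ → T = 2π/N = 407.89 s ≈ 408 s.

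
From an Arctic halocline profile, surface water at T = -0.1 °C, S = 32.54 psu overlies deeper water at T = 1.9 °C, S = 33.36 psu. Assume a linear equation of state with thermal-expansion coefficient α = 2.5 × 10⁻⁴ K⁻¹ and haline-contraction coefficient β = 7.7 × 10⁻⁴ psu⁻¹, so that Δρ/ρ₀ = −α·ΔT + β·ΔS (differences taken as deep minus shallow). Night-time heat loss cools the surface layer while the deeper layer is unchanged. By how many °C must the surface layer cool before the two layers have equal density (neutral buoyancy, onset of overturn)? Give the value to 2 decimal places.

Neutral buoyancy requires Δρ = 0, i.e. −α(T_deep − T_surf′) + β(S_deep − S_surf) = 0.
T_surf′ = T_deep − (β/α)·ΔS = 1.9 − (7.7 × 10⁻⁴/2.5 × 10⁻⁴)·(+0.82) = -0.6256 °C.
Cooling required: -0.1 − (-0.6256) = 0.5256 °C.

0.53 °C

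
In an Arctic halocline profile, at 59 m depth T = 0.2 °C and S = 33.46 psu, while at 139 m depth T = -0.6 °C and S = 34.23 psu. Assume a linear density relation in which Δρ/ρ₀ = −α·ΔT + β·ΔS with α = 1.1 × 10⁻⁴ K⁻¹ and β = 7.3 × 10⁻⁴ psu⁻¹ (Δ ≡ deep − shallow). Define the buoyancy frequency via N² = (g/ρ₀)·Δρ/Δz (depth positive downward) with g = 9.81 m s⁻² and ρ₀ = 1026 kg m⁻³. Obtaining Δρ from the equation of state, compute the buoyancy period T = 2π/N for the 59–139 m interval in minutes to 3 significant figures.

ΔT = -0.8 K, ΔS = +0.77 psu (deep − shallow).
Δρ/ρ₀ = −αΔT + βΔS = 8.80 × 10⁻⁵ + 5.621 × 10⁻⁴ = 6.501 × 10⁻⁴, so Δρ ≈ 0.6670 kg m⁻³.
N² = (g/ρ₀)·Δρ/Δz = g·(Δρ/ρ₀)/Δz = 9.81 × 6.501 × 10⁻⁴ / 80 = 7.9719 × 10⁻⁵ s⁻².
N = √(7.9719 × 10⁻⁵) = 8.9285 × 10⁻³ rad s⁻¹ → T = 2π/N = 703.72 s = 11.729 min ≈ 11.7 min.

11.7 min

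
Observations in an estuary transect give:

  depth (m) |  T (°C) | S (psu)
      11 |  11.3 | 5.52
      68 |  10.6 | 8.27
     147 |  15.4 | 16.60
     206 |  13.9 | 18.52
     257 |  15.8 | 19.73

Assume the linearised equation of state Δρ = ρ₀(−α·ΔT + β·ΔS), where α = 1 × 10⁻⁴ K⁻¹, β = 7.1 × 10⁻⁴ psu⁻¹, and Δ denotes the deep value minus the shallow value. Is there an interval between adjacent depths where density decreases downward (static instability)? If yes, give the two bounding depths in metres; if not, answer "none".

Evaluate Δρ/ρ₀ = −αΔT + βΔS across each adjacent pair:
  11–68 m: −αΔT+βΔS = −(1 × 10⁻⁴)(-0.7)+(7.1 × 10⁻⁴)(+2.75) = 2.0 × 10⁻³ → stable
  68–147 m: −αΔT+βΔS = −(1 × 10⁻⁴)(+4.8)+(7.1 × 10⁻⁴)(+8.33) = 5.4 × 10⁻³ → stable
  147–206 m: −αΔT+βΔS = −(1 × 10⁻⁴)(-1.5)+(7.1 × 10⁻⁴)(+1.92) = 1.5 × 10⁻³ → stable
  206–257 m: −αΔT+βΔS = −(1 × 10⁻⁴)(+1.9)+(7.1 × 10⁻⁴)(+1.21) = 6.7 × 10⁻⁴ → stable
Every interval has Δρ > 0: the column is stably stratified throughout.

none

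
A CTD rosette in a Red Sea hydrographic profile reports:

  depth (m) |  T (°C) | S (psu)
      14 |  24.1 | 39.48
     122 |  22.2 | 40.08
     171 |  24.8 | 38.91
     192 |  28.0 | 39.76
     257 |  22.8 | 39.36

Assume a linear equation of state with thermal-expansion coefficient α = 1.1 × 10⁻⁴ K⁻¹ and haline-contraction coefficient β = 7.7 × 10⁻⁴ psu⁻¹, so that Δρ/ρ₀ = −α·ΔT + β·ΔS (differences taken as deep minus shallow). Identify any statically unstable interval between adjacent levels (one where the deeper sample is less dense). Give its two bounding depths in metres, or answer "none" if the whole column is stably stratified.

122–171 m

Evaluate Δρ/ρ₀ = −αΔT + βΔS across each adjacent pair:
  14–122 m: −αΔT+βΔS = −(1.1 × 10⁻⁴)(-1.9)+(7.7 × 10⁻⁴)(+0.60) = 6.7 × 10⁻⁴ → stable
  122–171 m: −αΔT+βΔS = −(1.1 × 10⁻⁴)(+2.6)+(7.7 × 10⁻⁴)(-1.17) = -1.2 × 10⁻³ → UNSTABLE
  171–192 m: −αΔT+βΔS = −(1.1 × 10⁻⁴)(+3.2)+(7.7 × 10⁻⁴)(+0.85) = 3.0 × 10⁻⁴ → stable
  192–257 m: −αΔT+βΔS = −(1.1 × 10⁻⁴)(-5.2)+(7.7 × 10⁻⁴)(-0.40) = 2.6 × 10⁻⁴ → stable
The 122–171 m interval has Δρ < 0: lighter water underlies denser water.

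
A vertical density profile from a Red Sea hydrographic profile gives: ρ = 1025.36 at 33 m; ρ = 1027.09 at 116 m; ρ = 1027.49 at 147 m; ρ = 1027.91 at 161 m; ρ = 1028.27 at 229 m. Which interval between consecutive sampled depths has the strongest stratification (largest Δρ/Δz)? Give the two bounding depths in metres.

Compute the density gradient over each adjacent pair:
  33–116 m: Δρ/Δz = 1.73/83 = 0.021 kg m⁻⁴
  116–147 m: Δρ/Δz = 0.40/31 = 0.013 kg m⁻⁴
  147–161 m: Δρ/Δz = 0.42/14 = 0.030 kg m⁻⁴
  161–229 m: Δρ/Δz = 0.36/68 = 5.3 × 10⁻³ kg m⁻⁴
The largest gradient is in the 147–161 m interval — the pycnocline.

147–161 m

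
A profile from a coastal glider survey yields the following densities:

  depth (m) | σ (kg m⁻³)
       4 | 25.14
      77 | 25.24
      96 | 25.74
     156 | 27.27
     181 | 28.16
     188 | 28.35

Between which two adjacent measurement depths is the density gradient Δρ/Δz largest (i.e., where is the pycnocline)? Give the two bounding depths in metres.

156–181 m

Compute the density gradient over each adjacent pair:
  4–77 m: Δρ/Δz = 0.10/73 = 1.4 × 10⁻³ kg m⁻⁴
  77–96 m: Δρ/Δz = 0.50/19 = 0.026 kg m⁻⁴
  96–156 m: Δρ/Δz = 1.53/60 = 0.026 kg m⁻⁴
  156–181 m: Δρ/Δz = 0.89/25 = 0.036 kg m⁻⁴
  181–188 m: Δρ/Δz = 0.19/7 = 0.027 kg m⁻⁴
The largest gradient is in the 156–181 m interval — the pycnocline.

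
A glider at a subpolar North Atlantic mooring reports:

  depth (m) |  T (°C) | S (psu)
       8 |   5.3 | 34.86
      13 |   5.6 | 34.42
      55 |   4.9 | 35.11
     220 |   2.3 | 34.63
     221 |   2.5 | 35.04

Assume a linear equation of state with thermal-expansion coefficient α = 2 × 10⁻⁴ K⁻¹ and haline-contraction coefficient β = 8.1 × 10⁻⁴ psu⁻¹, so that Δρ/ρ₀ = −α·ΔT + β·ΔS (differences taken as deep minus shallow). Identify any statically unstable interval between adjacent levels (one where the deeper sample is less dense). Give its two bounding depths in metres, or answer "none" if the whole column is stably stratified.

8–13 m

Evaluate Δρ/ρ₀ = −αΔT + βΔS across each adjacent pair:
  8–13 m: −αΔT+βΔS = −(2 × 10⁻⁴)(+0.3)+(8.1 × 10⁻⁴)(-0.44) = -4.2 × 10⁻⁴ → UNSTABLE
  13–55 m: −αΔT+βΔS = −(2 × 10⁻⁴)(-0.7)+(8.1 × 10⁻⁴)(+0.69) = 7.0 × 10⁻⁴ → stable
  55–220 m: −αΔT+βΔS = −(2 × 10⁻⁴)(-2.6)+(8.1 × 10⁻⁴)(-0.48) = 1.3 × 10⁻⁴ → stable
  220–221 m: −αΔT+βΔS = −(2 × 10⁻⁴)(+0.2)+(8.1 × 10⁻⁴)(+0.41) = 2.9 × 10⁻⁴ → stable
The 8–13 m interval has Δρ < 0: lighter water underlies denser water.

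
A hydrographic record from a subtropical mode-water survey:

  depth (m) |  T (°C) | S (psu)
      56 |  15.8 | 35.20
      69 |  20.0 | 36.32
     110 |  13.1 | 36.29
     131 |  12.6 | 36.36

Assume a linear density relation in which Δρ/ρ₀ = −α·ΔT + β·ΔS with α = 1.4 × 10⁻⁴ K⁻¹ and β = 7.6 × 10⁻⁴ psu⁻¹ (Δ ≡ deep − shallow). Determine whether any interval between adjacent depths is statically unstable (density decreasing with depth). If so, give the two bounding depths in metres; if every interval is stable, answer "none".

Evaluate Δρ/ρ₀ = −αΔT + βΔS across each adjacent pair:
  56–69 m: −αΔT+βΔS = −(1.4 × 10⁻⁴)(+4.2)+(7.6 × 10⁻⁴)(+1.12) = 2.6 × 10⁻⁴ → stable
  69–110 m: −αΔT+βΔS = −(1.4 × 10⁻⁴)(-6.9)+(7.6 × 10⁻⁴)(-0.03) = 9.4 × 10⁻⁴ → stable
  110–131 m: −αΔT+βΔS = −(1.4 × 10⁻⁴)(-0.5)+(7.6 × 10⁻⁴)(+0.07) = 1.2 × 10⁻⁴ → stable
Every interval has Δρ > 0: the column is stably stratified throughout.

none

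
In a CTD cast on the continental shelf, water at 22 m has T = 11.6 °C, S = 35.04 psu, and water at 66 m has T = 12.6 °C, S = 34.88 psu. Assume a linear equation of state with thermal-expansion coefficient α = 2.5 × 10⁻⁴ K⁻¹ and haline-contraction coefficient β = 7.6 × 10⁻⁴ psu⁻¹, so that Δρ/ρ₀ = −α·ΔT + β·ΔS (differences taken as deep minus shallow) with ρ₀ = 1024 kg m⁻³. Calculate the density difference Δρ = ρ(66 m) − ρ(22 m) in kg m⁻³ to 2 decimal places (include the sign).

ΔT = +1.0 K, ΔS = -0.16 psu (deep − shallow).
Δρ/ρ₀ = −(2.5 × 10⁻⁴)(+1.0) + (7.6 × 10⁻⁴)(-0.16) = -3.716 × 10⁻⁴.
Δρ = 1024 × (-3.716 × 10⁻⁴) = -0.38 kg m⁻³.
Negative Δρ: lighter below, statically unstable.

-0.38 kg m⁻³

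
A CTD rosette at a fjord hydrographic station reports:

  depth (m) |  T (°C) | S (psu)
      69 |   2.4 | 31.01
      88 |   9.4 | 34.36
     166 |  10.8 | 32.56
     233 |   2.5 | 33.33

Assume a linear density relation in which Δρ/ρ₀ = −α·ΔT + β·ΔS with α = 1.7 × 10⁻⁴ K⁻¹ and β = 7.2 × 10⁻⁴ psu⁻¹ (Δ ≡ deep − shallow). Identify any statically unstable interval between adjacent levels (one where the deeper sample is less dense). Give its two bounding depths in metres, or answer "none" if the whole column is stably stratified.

Evaluate Δρ/ρ₀ = −αΔT + βΔS across each adjacent pair:
  69–88 m: −αΔT+βΔS = −(1.7 × 10⁻⁴)(+7.0)+(7.2 × 10⁻⁴)(+3.35) = 1.2 × 10⁻³ → stable
  88–166 m: −αΔT+βΔS = −(1.7 × 10⁻⁴)(+1.4)+(7.2 × 10⁻⁴)(-1.80) = -1.5 × 10⁻³ → UNSTABLE
  166–233 m: −αΔT+βΔS = −(1.7 × 10⁻⁴)(-8.3)+(7.2 × 10⁻⁴)(+0.77) = 2.0 × 10⁻³ → stable
The 88–166 m interval has Δρ < 0: lighter water underlies denser water.

88–166 m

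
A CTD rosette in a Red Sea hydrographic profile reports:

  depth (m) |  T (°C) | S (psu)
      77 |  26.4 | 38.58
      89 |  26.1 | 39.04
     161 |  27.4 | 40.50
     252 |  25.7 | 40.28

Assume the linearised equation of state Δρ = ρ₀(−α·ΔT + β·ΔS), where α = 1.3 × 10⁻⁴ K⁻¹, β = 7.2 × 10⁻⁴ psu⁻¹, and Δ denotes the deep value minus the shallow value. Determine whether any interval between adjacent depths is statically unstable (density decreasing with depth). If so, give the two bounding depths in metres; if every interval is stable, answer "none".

none

Evaluate Δρ/ρ₀ = −αΔT + βΔS across each adjacent pair:
  77–89 m: −αΔT+βΔS = −(1.3 × 10⁻⁴)(-0.3)+(7.2 × 10⁻⁴)(+0.46) = 3.7 × 10⁻⁴ → stable
  89–161 m: −αΔT+βΔS = −(1.3 × 10⁻⁴)(+1.3)+(7.2 × 10⁻⁴)(+1.46) = 8.8 × 10⁻⁴ → stable
  161–252 m: −αΔT+βΔS = −(1.3 × 10⁻⁴)(-1.7)+(7.2 × 10⁻⁴)(-0.22) = 6.3 × 10⁻⁵ → stable
Every interval has Δρ > 0: the column is stably stratified throughout.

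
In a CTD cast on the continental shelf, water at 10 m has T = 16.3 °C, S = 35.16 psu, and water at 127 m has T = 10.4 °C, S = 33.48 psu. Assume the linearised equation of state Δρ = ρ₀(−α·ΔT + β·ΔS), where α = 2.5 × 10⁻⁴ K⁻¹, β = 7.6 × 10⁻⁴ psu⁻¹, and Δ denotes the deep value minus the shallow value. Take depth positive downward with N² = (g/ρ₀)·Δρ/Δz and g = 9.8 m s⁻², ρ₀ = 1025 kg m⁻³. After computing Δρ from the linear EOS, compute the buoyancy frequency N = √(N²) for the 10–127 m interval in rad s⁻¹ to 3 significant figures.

ΔT = -5.9 K, ΔS = -1.68 psu (deep − shallow).
Δρ/ρ₀ = −αΔT + βΔS = 1.475 × 10⁻³ − 1.2768 × 10⁻³ = 1.982 × 10⁻⁴, so Δρ ≈ 0.2032 kg m⁻³.
N² = (g/ρ₀)·Δρ/Δz = g·(Δρ/ρ₀)/Δz = 9.8 × 1.982 × 10⁻⁴ / 117 = 1.6601 × 10⁻⁵ s⁻².
N = √(1.6601 × 10⁻⁵) = 4.0744 × 10⁻³ rad s⁻¹ ≈ 4.07 × 10⁻³ rad s⁻¹.

4.07 × 10⁻³ rad s⁻¹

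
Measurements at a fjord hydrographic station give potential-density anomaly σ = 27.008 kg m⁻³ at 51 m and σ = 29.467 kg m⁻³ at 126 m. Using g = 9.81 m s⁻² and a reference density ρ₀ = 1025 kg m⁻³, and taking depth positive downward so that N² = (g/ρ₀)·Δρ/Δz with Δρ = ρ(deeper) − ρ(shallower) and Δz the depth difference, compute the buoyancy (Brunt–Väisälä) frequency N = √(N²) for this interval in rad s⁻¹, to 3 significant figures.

0.0177 rad s⁻¹

Δρ = 1029.467 − 1027.008 = 2.459 kg m⁻³ over Δz = 126 − 51 = 75 m.
N² = (9.81/1025) × (2.459/75) = 3.1379 × 10⁻⁴ s⁻².
N = √(3.1379 × 10⁻⁴) = 0.017714 rad s⁻¹ ≈ 0.0177 rad s⁻¹.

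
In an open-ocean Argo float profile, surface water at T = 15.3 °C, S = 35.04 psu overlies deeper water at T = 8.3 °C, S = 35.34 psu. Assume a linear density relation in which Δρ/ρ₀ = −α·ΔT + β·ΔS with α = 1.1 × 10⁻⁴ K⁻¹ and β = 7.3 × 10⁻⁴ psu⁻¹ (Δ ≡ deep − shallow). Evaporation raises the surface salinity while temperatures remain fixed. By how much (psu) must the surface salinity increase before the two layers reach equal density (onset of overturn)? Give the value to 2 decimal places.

1.35 psu

Neutral buoyancy requires −α(T_deep − T_surf) + β(S_deep − S_surf′) = 0.
S_surf′ = S_deep − (α/β)·ΔT = 35.34 − (1.1 × 10⁻⁴/7.3 × 10⁻⁴)·(-7.0) = 36.3948 psu.
Increase required: 36.3948 − 35.04 = 1.3548 psu.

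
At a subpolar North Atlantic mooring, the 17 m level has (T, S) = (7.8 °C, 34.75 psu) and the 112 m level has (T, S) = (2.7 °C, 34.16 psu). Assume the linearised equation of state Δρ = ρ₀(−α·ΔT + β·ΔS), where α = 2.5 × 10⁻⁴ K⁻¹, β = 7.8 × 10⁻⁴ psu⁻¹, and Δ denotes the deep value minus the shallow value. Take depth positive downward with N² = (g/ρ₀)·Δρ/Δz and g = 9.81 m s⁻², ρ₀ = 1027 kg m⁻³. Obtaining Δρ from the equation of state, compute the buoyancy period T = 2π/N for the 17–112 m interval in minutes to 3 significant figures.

11.4 min

ΔT = -5.1 K, ΔS = -0.59 psu (deep − shallow).
Δρ/ρ₀ = −αΔT + βΔS = 1.275 × 10⁻³ − 4.602 × 10⁻⁴ = 8.148 × 10⁻⁴, so Δρ ≈ 0.8368 kg m⁻³.
N² = (g/ρ₀)·Δρ/Δz = g·(Δρ/ρ₀)/Δz = 9.81 × 8.148 × 10⁻⁴ / 95 = 8.4139 × 10⁻⁵ s⁻².
N = √(8.4139 × 10⁻⁵) = 9.1727 × 10⁻³ rad s⁻¹ → T = 2π/N = 684.99 s = 11.417 min ≈ 11.4 min.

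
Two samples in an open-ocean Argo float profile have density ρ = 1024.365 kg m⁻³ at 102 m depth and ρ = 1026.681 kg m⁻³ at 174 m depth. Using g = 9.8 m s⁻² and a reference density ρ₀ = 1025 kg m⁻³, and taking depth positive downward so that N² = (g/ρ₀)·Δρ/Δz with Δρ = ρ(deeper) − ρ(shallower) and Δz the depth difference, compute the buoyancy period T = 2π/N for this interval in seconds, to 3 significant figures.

358 s

Δρ = 1026.681 − 1024.365 = 2.316 kg m⁻³ over Δz = 174 − 102 = 72 m.
N² = (9.8/1025) × (2.316/72) = 3.0754 × 10⁻⁴ s⁻².
N = √(3.0754 × 10⁻⁴) = 0.017537 rad s⁻¹, so T = 2π/N = 358.28 s ≈ 358 s.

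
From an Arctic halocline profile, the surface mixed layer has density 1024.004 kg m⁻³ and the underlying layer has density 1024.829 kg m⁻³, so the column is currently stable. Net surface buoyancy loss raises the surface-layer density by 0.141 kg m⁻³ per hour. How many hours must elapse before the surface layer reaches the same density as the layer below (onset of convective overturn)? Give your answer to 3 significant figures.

5.85 hours

Density deficit of the surface layer: 1024.829 − 1024.004 = 0.825 kg m⁻³.
Required change = 0.825 / 0.141 = 5.85 hours.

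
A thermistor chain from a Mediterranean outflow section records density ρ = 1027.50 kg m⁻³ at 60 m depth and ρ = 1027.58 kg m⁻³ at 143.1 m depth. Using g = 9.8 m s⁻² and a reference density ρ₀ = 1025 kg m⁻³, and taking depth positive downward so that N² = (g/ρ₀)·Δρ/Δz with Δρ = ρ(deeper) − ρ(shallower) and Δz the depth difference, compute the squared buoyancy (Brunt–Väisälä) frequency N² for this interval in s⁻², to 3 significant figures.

9.20 × 10⁻⁶ s⁻²

Δρ = 1027.58 − 1027.50 = 0.08 kg m⁻³ over Δz = 143.1 − 60 = 83.1 m.
N² = (9.8/1025) × (0.08/83.1) = 9.2043 × 10⁻⁶ s⁻² ≈ 9.20 × 10⁻⁶ s⁻².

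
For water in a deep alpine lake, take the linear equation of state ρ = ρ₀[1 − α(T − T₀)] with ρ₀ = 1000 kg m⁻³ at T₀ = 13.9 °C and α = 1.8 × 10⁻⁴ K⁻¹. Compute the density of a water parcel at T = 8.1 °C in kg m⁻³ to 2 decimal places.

1001.04 kg m⁻³

T − T₀ = -5.8 K.
Bracket = 1 − α·(-5.8) = 1 + (1.044 × 10⁻³) = 1.0010440.
ρ = 1000 × 1.0010440 = 1001.04 kg m⁻³.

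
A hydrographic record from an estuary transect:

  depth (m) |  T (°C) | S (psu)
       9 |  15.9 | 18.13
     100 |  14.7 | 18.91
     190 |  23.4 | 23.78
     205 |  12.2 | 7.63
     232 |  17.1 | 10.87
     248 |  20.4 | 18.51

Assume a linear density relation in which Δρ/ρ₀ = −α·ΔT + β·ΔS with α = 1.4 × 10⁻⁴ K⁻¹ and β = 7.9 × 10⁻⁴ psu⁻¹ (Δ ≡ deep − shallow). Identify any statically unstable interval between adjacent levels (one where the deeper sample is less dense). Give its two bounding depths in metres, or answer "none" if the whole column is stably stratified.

Evaluate Δρ/ρ₀ = −αΔT + βΔS across each adjacent pair:
  9–100 m: −αΔT+βΔS = −(1.4 × 10⁻⁴)(-1.2)+(7.9 × 10⁻⁴)(+0.78) = 7.8 × 10⁻⁴ → stable
  100–190 m: −αΔT+βΔS = −(1.4 × 10⁻⁴)(+8.7)+(7.9 × 10⁻⁴)(+4.87) = 2.6 × 10⁻³ → stable
  190–205 m: −αΔT+βΔS = −(1.4 × 10⁻⁴)(-11.2)+(7.9 × 10⁻⁴)(-16.15) = -0.011 → UNSTABLE
  205–232 m: −αΔT+βΔS = −(1.4 × 10⁻⁴)(+4.9)+(7.9 × 10⁻⁴)(+3.24) = 1.9 × 10⁻³ → stable
  232–248 m: −αΔT+βΔS = −(1.4 × 10⁻⁴)(+3.3)+(7.9 × 10⁻⁴)(+7.64) = 5.6 × 10⁻³ → stable
The 190–205 m interval has Δρ < 0: lighter water underlies denser water.

190–205 m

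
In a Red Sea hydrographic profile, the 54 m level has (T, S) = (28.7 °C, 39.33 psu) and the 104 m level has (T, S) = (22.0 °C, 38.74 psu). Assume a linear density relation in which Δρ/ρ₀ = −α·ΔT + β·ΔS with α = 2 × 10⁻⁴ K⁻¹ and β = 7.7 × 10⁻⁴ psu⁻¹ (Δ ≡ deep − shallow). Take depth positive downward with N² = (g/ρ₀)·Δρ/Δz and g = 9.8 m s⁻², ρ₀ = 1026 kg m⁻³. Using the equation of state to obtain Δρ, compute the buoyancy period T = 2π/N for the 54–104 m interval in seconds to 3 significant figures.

ΔT = -6.7 K, ΔS = -0.59 psu (deep − shallow).
Δρ/ρ₀ = −αΔT + βΔS = 1.34 × 10⁻³ − 4.543 × 10⁻⁴ = 8.857 × 10⁻⁴, so Δρ ≈ 0.9087 kg m⁻³.
N² = (g/ρ₀)·Δρ/Δz = g·(Δρ/ρ₀)/Δz = 9.8 × 8.857 × 10⁻⁴ / 50 = 1.7360 × 10⁻⁴ s⁻².
N = √(1.7360 × 10⁻⁴) = 0.013176 rad s⁻¹ → T = 2π/N = 476.87 s ≈ 477 s.

477 s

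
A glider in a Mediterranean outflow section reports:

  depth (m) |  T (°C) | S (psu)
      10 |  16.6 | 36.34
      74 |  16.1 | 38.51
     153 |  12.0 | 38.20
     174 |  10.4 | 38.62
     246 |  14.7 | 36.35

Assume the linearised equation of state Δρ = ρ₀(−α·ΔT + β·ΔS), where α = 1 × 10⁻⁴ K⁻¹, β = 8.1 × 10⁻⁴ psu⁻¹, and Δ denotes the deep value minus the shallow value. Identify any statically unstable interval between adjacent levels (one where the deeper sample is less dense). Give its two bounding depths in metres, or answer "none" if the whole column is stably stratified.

174–246 m

Evaluate Δρ/ρ₀ = −αΔT + βΔS across each adjacent pair:
  10–74 m: −αΔT+βΔS = −(1 × 10⁻⁴)(-0.5)+(8.1 × 10⁻⁴)(+2.17) = 1.8 × 10⁻³ → stable
  74–153 m: −αΔT+βΔS = −(1 × 10⁻⁴)(-4.1)+(8.1 × 10⁻⁴)(-0.31) = 1.6 × 10⁻⁴ → stable
  153–174 m: −αΔT+βΔS = −(1 × 10⁻⁴)(-1.6)+(8.1 × 10⁻⁴)(+0.42) = 5.0 × 10⁻⁴ → stable
  174–246 m: −αΔT+βΔS = −(1 × 10⁻⁴)(+4.3)+(8.1 × 10⁻⁴)(-2.27) = -2.3 × 10⁻³ → UNSTABLE
The 174–246 m interval has Δρ < 0: lighter water underlies denser water.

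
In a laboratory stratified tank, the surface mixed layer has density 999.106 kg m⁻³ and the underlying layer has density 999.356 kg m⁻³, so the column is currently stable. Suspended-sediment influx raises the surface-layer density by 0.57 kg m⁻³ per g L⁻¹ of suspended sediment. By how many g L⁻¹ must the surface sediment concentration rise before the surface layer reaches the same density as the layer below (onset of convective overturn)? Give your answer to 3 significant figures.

Density deficit of the surface layer: 999.356 − 999.106 = 0.25 kg m⁻³.
Required change = 0.25 / 0.57 = 0.439 g L⁻¹.

0.439 g L⁻¹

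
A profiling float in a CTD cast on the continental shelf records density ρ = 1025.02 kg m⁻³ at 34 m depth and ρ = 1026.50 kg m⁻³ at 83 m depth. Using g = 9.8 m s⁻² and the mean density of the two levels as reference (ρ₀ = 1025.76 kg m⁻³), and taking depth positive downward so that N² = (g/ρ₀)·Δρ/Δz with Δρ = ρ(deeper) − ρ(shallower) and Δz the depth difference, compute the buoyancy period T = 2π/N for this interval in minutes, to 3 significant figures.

Δρ = 1026.50 − 1025.02 = 1.48 kg m⁻³ over Δz = 83 − 34 = 49 m.
N² = (9.8/1025.76) × (1.48/49) = 2.8857 × 10⁻⁴ s⁻².
N = √(2.8857 × 10⁻⁴) = 0.016987 rad s⁻¹, so T = 2π/N = 369.88 s = 6.1647 min ≈ 6.16 min.

6.16 min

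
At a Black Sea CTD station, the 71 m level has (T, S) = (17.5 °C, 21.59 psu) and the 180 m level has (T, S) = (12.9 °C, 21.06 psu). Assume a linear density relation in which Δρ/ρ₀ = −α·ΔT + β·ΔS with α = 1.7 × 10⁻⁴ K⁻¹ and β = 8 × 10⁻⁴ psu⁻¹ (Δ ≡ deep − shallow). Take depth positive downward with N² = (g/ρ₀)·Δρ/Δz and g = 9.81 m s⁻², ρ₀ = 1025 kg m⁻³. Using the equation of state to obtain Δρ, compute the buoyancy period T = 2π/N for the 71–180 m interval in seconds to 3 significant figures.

1.11 × 10³ s

ΔT = -4.6 K, ΔS = -0.53 psu (deep − shallow).
Δρ/ρ₀ = −αΔT + βΔS = 7.82 × 10⁻⁴ − 4.24 × 10⁻⁴ = 3.58 × 10⁻⁴, so Δρ ≈ 0.3669 kg m⁻³.
N² = (g/ρ₀)·Δρ/Δz = g·(Δρ/ρ₀)/Δz = 9.81 × 3.58 × 10⁻⁴ / 109 = 3.2220 × 10⁻⁵ s⁻².
N = √(3.2220 × 10⁻⁵) = 5.6763 × 10⁻³ rad s⁻¹ → T = 2π/N = 1.1069 × 10³ s ≈ 1.11 × 10³ s.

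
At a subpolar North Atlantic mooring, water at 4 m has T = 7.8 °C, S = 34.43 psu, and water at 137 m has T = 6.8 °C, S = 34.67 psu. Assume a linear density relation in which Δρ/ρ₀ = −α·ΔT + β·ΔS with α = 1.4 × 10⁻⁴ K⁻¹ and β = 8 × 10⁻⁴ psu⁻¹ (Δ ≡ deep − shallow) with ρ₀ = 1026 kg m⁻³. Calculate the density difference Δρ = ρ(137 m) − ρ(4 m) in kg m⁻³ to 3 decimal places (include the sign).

+0.341 kg m⁻³

ΔT = -1.0 K, ΔS = +0.24 psu (deep − shallow).
Δρ/ρ₀ = −(1.4 × 10⁻⁴)(-1.0) + (8 × 10⁻⁴)(+0.24) = 3.32 × 10⁻⁴.
Δρ = 1026 × (3.32 × 10⁻⁴) = +0.341 kg m⁻³.
Positive Δρ: denser below, stable.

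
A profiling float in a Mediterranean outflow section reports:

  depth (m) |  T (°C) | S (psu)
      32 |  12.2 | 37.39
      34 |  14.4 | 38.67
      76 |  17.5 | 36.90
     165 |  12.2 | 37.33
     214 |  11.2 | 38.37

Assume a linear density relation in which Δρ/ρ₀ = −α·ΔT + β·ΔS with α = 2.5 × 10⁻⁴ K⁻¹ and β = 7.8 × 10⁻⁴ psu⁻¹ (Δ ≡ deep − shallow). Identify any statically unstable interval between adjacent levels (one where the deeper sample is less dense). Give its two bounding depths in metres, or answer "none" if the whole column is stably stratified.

34–76 m

Evaluate Δρ/ρ₀ = −αΔT + βΔS across each adjacent pair:
  32–34 m: −αΔT+βΔS = −(2.5 × 10⁻⁴)(+2.2)+(7.8 × 10⁻⁴)(+1.28) = 4.5 × 10⁻⁴ → stable
  34–76 m: −αΔT+βΔS = −(2.5 × 10⁻⁴)(+3.1)+(7.8 × 10⁻⁴)(-1.77) = -2.2 × 10⁻³ → UNSTABLE
  76–165 m: −αΔT+βΔS = −(2.5 × 10⁻⁴)(-5.3)+(7.8 × 10⁻⁴)(+0.43) = 1.7 × 10⁻³ → stable
  165–214 m: −αΔT+βΔS = −(2.5 × 10⁻⁴)(-1.0)+(7.8 × 10⁻⁴)(+1.04) = 1.1 × 10⁻³ → stable
The 34–76 m interval has Δρ < 0: lighter water underlies denser water.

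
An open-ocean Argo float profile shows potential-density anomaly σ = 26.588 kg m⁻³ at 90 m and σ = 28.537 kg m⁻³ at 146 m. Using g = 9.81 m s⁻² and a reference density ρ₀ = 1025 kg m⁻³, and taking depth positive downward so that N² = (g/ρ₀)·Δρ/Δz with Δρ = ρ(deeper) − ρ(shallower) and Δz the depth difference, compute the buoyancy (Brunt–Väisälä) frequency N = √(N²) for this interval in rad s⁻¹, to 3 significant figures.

Δρ = 1028.537 − 1026.588 = 1.949 kg m⁻³ over Δz = 146 − 90 = 56 m.
N² = (9.81/1025) × (1.949/56) = 3.3310 × 10⁻⁴ s⁻².
N = √(3.3310 × 10⁻⁴) = 0.018251 rad s⁻¹ ≈ 0.0183 rad s⁻¹.
A positive N² confirms static stability across the interval.

0.0183 rad s⁻¹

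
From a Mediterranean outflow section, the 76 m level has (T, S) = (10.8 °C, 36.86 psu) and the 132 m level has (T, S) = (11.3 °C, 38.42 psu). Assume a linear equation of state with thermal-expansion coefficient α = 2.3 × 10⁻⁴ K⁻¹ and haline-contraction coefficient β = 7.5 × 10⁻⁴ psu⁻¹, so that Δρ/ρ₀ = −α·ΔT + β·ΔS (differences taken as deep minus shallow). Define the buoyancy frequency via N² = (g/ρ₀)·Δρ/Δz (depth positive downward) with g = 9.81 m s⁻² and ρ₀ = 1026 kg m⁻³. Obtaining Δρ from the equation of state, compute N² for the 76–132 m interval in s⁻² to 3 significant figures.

1.85 × 10⁻⁴ s⁻²

ΔT = +0.5 K, ΔS = +1.56 psu (deep − shallow).
Δρ/ρ₀ = −αΔT + βΔS = -1.15 × 10⁻⁴ + 1.17 × 10⁻³ = 1.055 × 10⁻³, so Δρ ≈ 1.082 kg m⁻³.
N² = (g/ρ₀)·Δρ/Δz = g·(Δρ/ρ₀)/Δz = 9.81 × 1.055 × 10⁻³ / 56 = 1.8481 × 10⁻⁴ s⁻² ≈ 1.85 × 10⁻⁴ s⁻².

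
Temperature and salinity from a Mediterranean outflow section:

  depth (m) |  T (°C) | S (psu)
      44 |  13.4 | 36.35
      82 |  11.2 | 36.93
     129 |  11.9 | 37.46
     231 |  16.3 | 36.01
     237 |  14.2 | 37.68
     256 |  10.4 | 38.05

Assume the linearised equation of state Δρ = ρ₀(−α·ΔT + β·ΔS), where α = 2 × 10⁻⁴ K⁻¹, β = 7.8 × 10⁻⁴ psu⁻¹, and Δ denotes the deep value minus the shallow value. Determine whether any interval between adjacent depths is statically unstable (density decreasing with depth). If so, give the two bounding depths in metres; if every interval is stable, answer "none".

Evaluate Δρ/ρ₀ = −αΔT + βΔS across each adjacent pair:
  44–82 m: −αΔT+βΔS = −(2 × 10⁻⁴)(-2.2)+(7.8 × 10⁻⁴)(+0.58) = 8.9 × 10⁻⁴ → stable
  82–129 m: −αΔT+βΔS = −(2 × 10⁻⁴)(+0.7)+(7.8 × 10⁻⁴)(+0.53) = 2.7 × 10⁻⁴ → stable
  129–231 m: −αΔT+βΔS = −(2 × 10⁻⁴)(+4.4)+(7.8 × 10⁻⁴)(-1.45) = -2.0 × 10⁻³ → UNSTABLE
  231–237 m: −αΔT+βΔS = −(2 × 10⁻⁴)(-2.1)+(7.8 × 10⁻⁴)(+1.67) = 1.7 × 10⁻³ → stable
  237–256 m: −αΔT+βΔS = −(2 × 10⁻⁴)(-3.8)+(7.8 × 10⁻⁴)(+0.37) = 1.0 × 10⁻³ → stable
The 129–231 m interval has Δρ < 0: lighter water underlies denser water.

129–231 m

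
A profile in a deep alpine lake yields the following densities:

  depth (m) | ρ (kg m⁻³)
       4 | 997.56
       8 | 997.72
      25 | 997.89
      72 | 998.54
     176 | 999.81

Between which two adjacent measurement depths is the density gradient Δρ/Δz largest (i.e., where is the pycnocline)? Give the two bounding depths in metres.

4–8 m

Compute the density gradient over each adjacent pair:
  4–8 m: Δρ/Δz = 0.16/4 = 0.040 kg m⁻⁴
  8–25 m: Δρ/Δz = 0.17/17 = 0.010 kg m⁻⁴
  25–72 m: Δρ/Δz = 0.65/47 = 0.014 kg m⁻⁴
  72–176 m: Δρ/Δz = 1.27/104 = 0.012 kg m⁻⁴
The largest gradient is in the 4–8 m interval — the pycnocline.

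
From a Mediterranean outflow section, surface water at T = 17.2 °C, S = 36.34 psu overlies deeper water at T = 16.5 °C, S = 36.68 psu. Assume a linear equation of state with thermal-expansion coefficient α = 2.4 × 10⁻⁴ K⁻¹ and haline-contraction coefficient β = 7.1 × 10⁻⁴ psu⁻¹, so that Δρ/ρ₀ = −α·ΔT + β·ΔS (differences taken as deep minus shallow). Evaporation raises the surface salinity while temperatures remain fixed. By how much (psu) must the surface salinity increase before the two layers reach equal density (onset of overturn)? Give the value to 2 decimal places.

Neutral buoyancy requires −α(T_deep − T_surf) + β(S_deep − S_surf′) = 0.
S_surf′ = S_deep − (α/β)·ΔT = 36.68 − (2.4 × 10⁻⁴/7.1 × 10⁻⁴)·(-0.7) = 36.9166 psu.
Increase required: 36.9166 − 36.34 = 0.5766 psu.

0.58 psu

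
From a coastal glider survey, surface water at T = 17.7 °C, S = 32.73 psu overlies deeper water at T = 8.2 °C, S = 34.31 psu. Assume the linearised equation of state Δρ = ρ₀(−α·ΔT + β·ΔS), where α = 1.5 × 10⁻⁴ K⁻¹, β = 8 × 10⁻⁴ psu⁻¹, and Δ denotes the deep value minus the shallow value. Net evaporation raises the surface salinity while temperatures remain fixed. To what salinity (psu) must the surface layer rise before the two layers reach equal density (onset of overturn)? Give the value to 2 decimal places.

Neutral buoyancy requires −α(T_deep − T_surf) + β(S_deep − S_surf′) = 0.
S_surf′ = S_deep − (α/β)·ΔT = 34.31 − (1.5 × 10⁻⁴/8 × 10⁻⁴)·(-9.5) = 36.0913 psu.
Increase required: 36.0913 − 32.73 = 3.3613 psu.

36.09 psu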